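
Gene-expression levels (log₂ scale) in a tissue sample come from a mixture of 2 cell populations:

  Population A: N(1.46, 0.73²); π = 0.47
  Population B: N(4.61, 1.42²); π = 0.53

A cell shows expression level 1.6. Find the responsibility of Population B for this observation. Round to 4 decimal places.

Posterior ∝ prior × likelihood, so P(k | x) ∝ P(Z=k) f_k(x); normalise over all components.
Component likelihoods at x = 1.6:
  L_A = (1/(0.73·√(2π)))·exp(−(1.6−1.46)²/(2·0.73²)) = 0.546496·exp(-0.01839) = 0.536538
  L_B = (1/(1.42·√(2π)))·exp(−(1.6−4.61)²/(2·1.42²)) = 0.280945·exp(-2.24660) = 0.0297122
Weight by the priors:
  P(Z=A)·L_A = 0.47 × 0.536538 = 0.252173
  P(Z=B)·L_B = 0.53 × 0.0297122 = 0.0157475
Marginal: 0.252173 + 0.0157475 = 0.26792
P(Population B | x) = 0.0157475 / 0.26792 ≈ 0.0588

0.0588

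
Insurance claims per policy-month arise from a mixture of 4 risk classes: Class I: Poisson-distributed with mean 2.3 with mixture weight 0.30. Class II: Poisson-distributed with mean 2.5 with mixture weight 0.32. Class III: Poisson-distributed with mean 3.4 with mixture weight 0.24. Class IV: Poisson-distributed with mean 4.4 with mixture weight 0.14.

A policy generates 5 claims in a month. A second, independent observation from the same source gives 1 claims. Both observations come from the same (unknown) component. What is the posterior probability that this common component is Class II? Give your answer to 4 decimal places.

0.3421

By Bayes' theorem, P(k | x) = w_k f_k(x) / Σ_j w_j f_j(x).
Since both observations come from the same component, the likelihood for component k is f_k(x₁)·f_k(x₂).
  p_I = [0.053775] × [0.230595] = 0.0124003
  p_II = [0.0668009] × [0.205212] = 0.0137084
  p_III = [0.126361] × [0.113469] = 0.014338
  p_IV = [0.168728] × [0.0540203] = 0.00911472
Unnormalised posteriors:
  w_I·p_I = 0.30 × 0.0124003 = 0.00372008
  w_II·p_II = 0.32 × 0.0137084 = 0.00438668
  w_III·p_III = 0.24 × 0.014338 = 0.00344113
  w_IV·p_IV = 0.14 × 0.00911472 = 0.00127606
Marginal: 0.00372008 + 0.00438668 + 0.00344113 + 0.00127606 = 0.012824
Responsibility of Class II: 0.00438668 / 0.012824 ≈ 0.3421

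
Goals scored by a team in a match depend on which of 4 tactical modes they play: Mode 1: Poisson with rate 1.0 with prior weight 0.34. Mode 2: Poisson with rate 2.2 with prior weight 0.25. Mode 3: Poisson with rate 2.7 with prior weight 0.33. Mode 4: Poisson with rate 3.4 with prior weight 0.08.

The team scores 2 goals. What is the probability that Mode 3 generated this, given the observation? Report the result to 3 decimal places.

By Bayes' theorem, P(k | x) = π_k f_k(x) / Σ_j π_j f_j(x).
Poisson probabilities:
  p_1 = e^(−1.0)·1.0^2/2! = 0.18394
  p_2 = e^(−2.2)·2.2^2/2! = 0.268144
  p_3 = e^(−2.7)·2.7^2/2! = 0.244964
  p_4 = e^(−3.4)·3.4^2/2! = 0.192898
Unnormalised posteriors:
  π_1·p_1 = 0.34 × 0.18394 = 0.0625395
  π_2·p_2 = 0.25 × 0.268144 = 0.0670359
  π_3·p_3 = 0.33 × 0.244964 = 0.0808382
  π_4·p_4 = 0.08 × 0.192898 = 0.0154318
Normaliser: 0.0625395 + 0.0670359 + 0.0808382 + 0.0154318 = 0.225845
P(Mode 3 | the observation) = 0.0808382 / 0.225845 ≈ 0.358

0.358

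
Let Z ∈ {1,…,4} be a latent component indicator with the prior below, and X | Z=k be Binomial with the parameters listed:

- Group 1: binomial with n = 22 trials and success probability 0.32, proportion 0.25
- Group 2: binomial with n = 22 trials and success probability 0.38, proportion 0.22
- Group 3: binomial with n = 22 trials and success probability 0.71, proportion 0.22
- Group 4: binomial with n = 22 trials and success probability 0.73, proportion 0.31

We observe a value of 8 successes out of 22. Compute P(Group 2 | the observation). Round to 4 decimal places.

The responsibility of component k is π_k f_k(x) divided by Σ_j π_j f_j(x).
Evaluate each component's likelihood at the observed value:
  p_1 = 0.158914
  p_2 = 0.172421
  p_3 = 0.000614436
  p_4 = 0.000282172
Unnormalised posteriors:
  π_1·p_1 = 0.25 × 0.158914 = 0.0397285
  π_2·p_2 = 0.22 × 0.172421 = 0.0379326
  π_3·p_3 = 0.22 × 0.000614436 = 0.000135176
  π_4·p_4 = 0.31 × 0.000282172 = 8.74732e-05
Denominator: 0.0397285 + 0.0379326 + 0.000135176 + 8.74732e-05 = 0.0778838
P(Group 2 | data) ≈ 0.4870

0.4870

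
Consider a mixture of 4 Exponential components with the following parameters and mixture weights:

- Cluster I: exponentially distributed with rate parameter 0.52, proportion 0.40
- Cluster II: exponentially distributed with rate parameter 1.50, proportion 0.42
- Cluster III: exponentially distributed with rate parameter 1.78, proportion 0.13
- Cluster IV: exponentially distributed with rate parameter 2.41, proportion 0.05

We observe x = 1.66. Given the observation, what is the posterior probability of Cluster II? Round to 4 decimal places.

0.3387

P(component k | x) = π_k·f_k(x) / marginal(x), where marginal(x) = Σ_j π_j·f_j(x).
Exponential densities:
  p_I = 0.52·e^(−0.52·1.66) = 0.52·e^(−0.8632) = 0.219341
  p_II = 1.50·e^(−1.50·1.66) = 1.50·e^(−2.4900) = 0.124365
  p_III = 1.78·e^(−1.78·1.66) = 1.78·e^(−2.9548) = 0.0927186
  p_IV = 2.41·e^(−2.41·1.66) = 2.41·e^(−4.0006) = 0.0441142
Multiply by the mixture weights:
  π_I·p_I = 0.40 × 0.219341 = 0.0877365
  π_II·p_II = 0.42 × 0.124365 = 0.0522333
  π_III·p_III = 0.13 × 0.0927186 = 0.0120534
  π_IV·p_IV = 0.05 × 0.0441142 = 0.00220571
Normaliser: 0.0877365 + 0.0522333 + 0.0120534 + 0.00220571 = 0.154229
So the posterior for Cluster II is 0.0522333 / 0.154229 ≈ 0.3387.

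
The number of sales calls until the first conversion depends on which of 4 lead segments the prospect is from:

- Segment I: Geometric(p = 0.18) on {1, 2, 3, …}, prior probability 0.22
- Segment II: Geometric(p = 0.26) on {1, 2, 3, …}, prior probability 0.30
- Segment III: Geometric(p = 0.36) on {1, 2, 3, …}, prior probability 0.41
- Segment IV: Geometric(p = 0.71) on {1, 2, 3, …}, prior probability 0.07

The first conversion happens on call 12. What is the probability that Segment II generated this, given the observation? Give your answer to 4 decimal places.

0.3386

The responsibility of component k is π_k f_k(x) divided by Σ_j π_j f_j(x).
Component likelihoods at x = 12:
  f_I = 0.18·(1−0.18)^11 = 0.18·0.112707 = 0.0202873
  f_II = 0.26·(1−0.26)^11 = 0.26·0.0364375 = 0.00947376
  f_III = 0.36·(1−0.36)^11 = 0.36·0.0073787 = 0.00265633
  f_IV = 0.71·(1−0.71)^11 = 0.71·1.22005e-06 = 8.66236e-07
Unnormalised posteriors:
  π_I·f_I = 0.22 × 0.0202873 = 0.00446321
  π_II·f_II = 0.30 × 0.00947376 = 0.00284213
  π_III·f_III = 0.41 × 0.00265633 = 0.0010891
  π_IV·f_IV = 0.07 × 8.66236e-07 = 6.06365e-08
Normaliser: 0.00446321 + 0.00284213 + 0.0010891 + 6.06365e-08 = 0.0083945
P(Segment II | the observation) ≈ 0.3386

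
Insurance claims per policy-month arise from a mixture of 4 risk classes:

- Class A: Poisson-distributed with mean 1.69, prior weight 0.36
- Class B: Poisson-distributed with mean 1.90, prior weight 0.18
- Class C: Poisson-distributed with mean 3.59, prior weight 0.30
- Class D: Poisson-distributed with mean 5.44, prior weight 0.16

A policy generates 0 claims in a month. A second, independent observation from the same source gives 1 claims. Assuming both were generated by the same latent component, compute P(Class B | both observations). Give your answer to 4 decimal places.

By Bayes' theorem, P(k | x) = π_k f_k(x) / Σ_j π_j f_j(x).
Since both observations come from the same component, the likelihood for component k is f_k(x₁)·f_k(x₂).
  L_A = [e^(−1.69)·1.69^0/0! = 0.18452] × [0.311838] = 0.0575402
  L_B = [e^(−1.90)·1.90^0/0! = 0.149569] × [0.28418] = 0.0425045
  L_C = [e^(−3.59)·3.59^0/0! = 0.0275983] × [0.099078] = 0.00273439
  L_D = [e^(−5.44)·5.44^0/0! = 0.00433948] × [0.0236068] = 0.000102441
Unnormalised posteriors:
  π_A·L_A = 0.36 × 0.0575402 = 0.0207145
  π_B·L_B = 0.18 × 0.0425045 = 0.0076508
  π_C·L_C = 0.30 × 0.00273439 = 0.000820316
  π_D·L_D = 0.16 × 0.000102441 = 1.63906e-05
Denominator: 0.0207145 + 0.0076508 + 0.000820316 + 1.63906e-05 = 0.029202
P(Class B | x₁, x₂) = 0.0076508 / 0.029202 ≈ 0.2620

0.2620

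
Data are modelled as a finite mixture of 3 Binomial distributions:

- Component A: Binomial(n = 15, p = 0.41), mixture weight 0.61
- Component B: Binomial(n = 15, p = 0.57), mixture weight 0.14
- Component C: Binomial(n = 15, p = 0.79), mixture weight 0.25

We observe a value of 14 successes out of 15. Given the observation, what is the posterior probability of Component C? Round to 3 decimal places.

0.988

Apply Bayes' rule: the posterior for each component is proportional to its prior times its likelihood at x.
Component likelihoods at x = 14 successes out of 15:
  f_A = 3.35674e-05
  f_B = 0.00246495
  f_C = 0.116169
Weight by the priors:
  π_A·f_A = 0.61 × 3.35674e-05 = 2.04761e-05
  π_B·f_B = 0.14 × 0.00246495 = 0.000345093
  π_C·f_C = 0.25 × 0.116169 = 0.0290422
Evidence: 2.04761e-05 + 0.000345093 + 0.0290422 = 0.0294078
P(Component C | x) = 0.0290422 / 0.0294078 ≈ 0.988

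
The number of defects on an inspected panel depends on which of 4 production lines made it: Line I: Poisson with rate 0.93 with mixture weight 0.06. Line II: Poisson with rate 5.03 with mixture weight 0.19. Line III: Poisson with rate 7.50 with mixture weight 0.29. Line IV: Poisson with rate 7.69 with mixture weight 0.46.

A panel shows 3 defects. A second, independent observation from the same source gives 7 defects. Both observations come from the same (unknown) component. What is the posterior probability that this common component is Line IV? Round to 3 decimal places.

Posterior ∝ prior × likelihood, so P(k | x) ∝ P(Z=k) f_k(x); normalise over all components.
Since both observations come from the same component, the likelihood for component k is f_k(x₁)·f_k(x₂).
  p_I = [0.0528937] × [4.71038e-05] = 2.49149e-06
  p_II = [0.138692] × [0.105692] = 0.0146587
  p_III = [0.0388887] × [0.146484] = 0.00569657
  p_IV = [0.034666] × [0.144321] = 0.00500302
Multiply by the mixture weights:
  P(Z=I)·p_I = 0.06 × 2.49149e-06 = 1.4949e-07
  P(Z=II)·p_II = 0.19 × 0.0146587 = 0.00278515
  P(Z=III)·p_III = 0.29 × 0.00569657 = 0.00165201
  P(Z=IV)·p_IV = 0.46 × 0.00500302 = 0.00230139
Normaliser: 1.4949e-07 + 0.00278515 + 0.00165201 + 0.00230139 = 0.0067387
P(Line IV | x₁,x₂) = 0.00230139 / 0.0067387 ≈ 0.342

0.342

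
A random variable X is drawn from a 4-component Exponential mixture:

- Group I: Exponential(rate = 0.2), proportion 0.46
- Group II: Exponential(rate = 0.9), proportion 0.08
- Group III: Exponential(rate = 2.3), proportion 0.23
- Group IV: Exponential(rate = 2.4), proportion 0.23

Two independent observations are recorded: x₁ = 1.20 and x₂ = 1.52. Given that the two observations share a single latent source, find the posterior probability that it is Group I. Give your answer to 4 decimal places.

0.5196

P(component k | x) = π_k·f_k(x) / marginal(x), where marginal(x) = Σ_j π_j·f_j(x).
Since both observations come from the same component, the likelihood for component k is f_k(x₁)·f_k(x₂).
  f_I = [0.2·e^(−0.2·1.20) = 0.2·e^(−0.2400) = 0.157326] × [0.147572] = 0.0232169
  f_II = [0.9·e^(−0.9·1.20) = 0.9·e^(−1.0800) = 0.305636] × [0.229154] = 0.0700377
  f_III = [2.3·e^(−2.3·1.20) = 2.3·e^(−2.7600) = 0.145571] × [0.0697324] = 0.010151
  f_IV = [2.4·e^(−2.4·1.20) = 2.4·e^(−2.8800) = 0.134723] × [0.0625036] = 0.0084207
Unnormalised posteriors:
  π_I·f_I = 0.46 × 0.0232169 = 0.0106798
  π_II·f_II = 0.08 × 0.0700377 = 0.00560302
  π_III·f_III = 0.23 × 0.010151 = 0.00233473
  π_IV·f_IV = 0.23 × 0.0084207 = 0.00193676
Sum: 0.0106798 + 0.00560302 + 0.00233473 + 0.00193676 = 0.0205543
P(Group I | x₁,x₂) = 0.0106798 / 0.0205543 ≈ 0.5196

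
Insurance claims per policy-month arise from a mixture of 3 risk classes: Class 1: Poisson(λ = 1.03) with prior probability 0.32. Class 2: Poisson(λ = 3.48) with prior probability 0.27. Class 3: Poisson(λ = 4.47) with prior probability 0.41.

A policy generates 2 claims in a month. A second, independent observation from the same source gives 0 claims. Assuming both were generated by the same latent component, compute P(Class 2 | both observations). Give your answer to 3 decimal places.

The responsibility of component k is w_k f_k(x) divided by Σ_j w_j f_j(x).
Since both observations come from the same component, the likelihood for component k is f_k(x₁)·f_k(x₂).
  p_1 = [0.189374] × [0.357007] = 0.067608
  p_2 = [0.186545] × [0.0308074] = 0.00574697
  p_3 = [0.114364] × [0.0114473] = 0.00130916
Unnormalised posteriors:
  w_1·p_1 = 0.32 × 0.067608 = 0.0216345
  w_2·p_2 = 0.27 × 0.00574697 = 0.00155168
  w_3·p_3 = 0.41 × 0.00130916 = 0.000536755
Marginal: 0.0216345 + 0.00155168 + 0.000536755 = 0.023723
Responsibility of Class 2: 0.00155168 / 0.023723 ≈ 0.065

0.065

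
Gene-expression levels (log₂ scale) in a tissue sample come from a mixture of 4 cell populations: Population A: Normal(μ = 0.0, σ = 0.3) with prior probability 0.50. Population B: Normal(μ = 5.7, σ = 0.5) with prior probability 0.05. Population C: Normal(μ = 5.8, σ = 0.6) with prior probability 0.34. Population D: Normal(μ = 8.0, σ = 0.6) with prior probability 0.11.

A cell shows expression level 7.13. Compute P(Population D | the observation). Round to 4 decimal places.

0.5605

Posterior ∝ prior × likelihood, so P(k | x) ∝ π_k f_k(x); normalise over all components.
Normal densities:
  L_A = (1/(0.3·√(2π)))·exp(−(7.13−0.0)²/(2·0.3²)) = 1.329808·exp(-282.42722) = 2.93227e-123
  L_B = (1/(0.5·√(2π)))·exp(−(7.13−5.7)²/(2·0.5²)) = 0.797885·exp(-4.08980) = 0.0133586
  L_C = (1/(0.6·√(2π)))·exp(−(7.13−5.8)²/(2·0.6²)) = 0.664904·exp(-2.45681) = 0.0569878
  L_D = (1/(0.6·√(2π)))·exp(−(7.13−8.0)²/(2·0.6²)) = 0.664904·exp(-1.05125) = 0.232384
Unnormalised posteriors:
  π_A·L_A = 0.50 × 2.93227e-123 = 1.46614e-123
  π_B·L_B = 0.05 × 0.0133586 = 0.000667932
  π_C·L_C = 0.34 × 0.0569878 = 0.0193758
  π_D·L_D = 0.11 × 0.232384 = 0.0255623
Marginal: 1.46614e-123 + 0.000667932 + 0.0193758 + 0.0255623 = 0.045606
So the posterior for Population D is 0.0255623 / 0.045606 ≈ 0.5605.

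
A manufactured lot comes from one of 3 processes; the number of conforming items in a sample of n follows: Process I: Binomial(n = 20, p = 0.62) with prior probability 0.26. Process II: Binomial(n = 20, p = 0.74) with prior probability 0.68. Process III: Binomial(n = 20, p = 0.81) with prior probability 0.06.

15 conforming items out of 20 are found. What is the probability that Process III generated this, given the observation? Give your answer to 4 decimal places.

0.0570

Apply Bayes' rule: the posterior for each component is proportional to its prior times its likelihood at x.
Binomial probabilities:
  L_I = C(20,15)·0.62^15·0.38^5 = 15504·0.00076891·0.00792352 = 0.0944576
  L_II = C(20,15)·0.74^15·0.26^5 = 15504·0.0109264·0.00118814 = 0.201273
  L_III = C(20,15)·0.81^15·0.19^5 = 15504·0.0423912·0.00024761 = 0.162737
Prior × likelihood for each component:
  w_I·L_I = 0.26 × 0.0944576 = 0.024559
  w_II·L_II = 0.68 × 0.201273 = 0.136866
  w_III·L_III = 0.06 × 0.162737 = 0.00976424
Denominator: 0.024559 + 0.136866 + 0.00976424 = 0.171189
So the posterior for Process III is 0.00976424 / 0.171189 ≈ 0.0570.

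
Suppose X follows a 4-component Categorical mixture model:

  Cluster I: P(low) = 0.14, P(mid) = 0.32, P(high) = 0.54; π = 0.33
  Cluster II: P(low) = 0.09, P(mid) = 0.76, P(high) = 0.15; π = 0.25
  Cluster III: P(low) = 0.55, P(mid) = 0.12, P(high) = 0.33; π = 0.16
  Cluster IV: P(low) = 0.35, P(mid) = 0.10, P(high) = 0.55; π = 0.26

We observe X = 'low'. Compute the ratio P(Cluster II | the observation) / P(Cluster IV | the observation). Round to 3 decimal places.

The posterior odds equal the prior odds times the likelihood ratio: (π_i/π_j)·(f_i(x)/f_j(x)).
Categorical probabilities:
  p_I = P(low | comp) = 0.14
  p_II = P(low | comp) = 0.09
  p_III = P(low | comp) = 0.55
  p_IV = P(low | comp) = 0.35
Odds = (0.25/0.26) × (0.09/0.35) = 0.961538 × 0.257143 ≈ 0.247

0.247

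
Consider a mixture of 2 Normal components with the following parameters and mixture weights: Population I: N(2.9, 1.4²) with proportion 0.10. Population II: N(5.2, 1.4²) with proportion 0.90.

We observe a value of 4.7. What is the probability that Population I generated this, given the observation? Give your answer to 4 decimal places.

P(component k | x) = π_k·f_k(x) / marginal(x), where marginal(x) = Σ_j π_j·f_j(x).
Component likelihoods at x = 4.7:
  f_I = (1/(1.4·√(2π)))·exp(−(4.7−2.9)²/(2·1.4²)) = 0.284959·exp(-0.82653) = 0.124688
  f_II = (1/(1.4·√(2π)))·exp(−(4.7−5.2)²/(2·1.4²)) = 0.284959·exp(-0.06378) = 0.267353
Weight by the priors:
  π_I·f_I = 0.10 × 0.124688 = 0.0124688
  π_II·f_II = 0.90 × 0.267353 = 0.240617
Evidence: 0.0124688 + 0.240617 = 0.253086
Responsibility of Population I: 0.0124688 / 0.253086 ≈ 0.0493

0.0493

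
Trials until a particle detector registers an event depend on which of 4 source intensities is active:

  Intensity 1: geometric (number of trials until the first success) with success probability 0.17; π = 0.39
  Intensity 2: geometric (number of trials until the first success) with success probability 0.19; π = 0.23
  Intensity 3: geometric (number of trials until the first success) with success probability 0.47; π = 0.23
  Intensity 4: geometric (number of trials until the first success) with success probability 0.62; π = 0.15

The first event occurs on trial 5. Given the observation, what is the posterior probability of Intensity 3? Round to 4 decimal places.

0.1404

Posterior ∝ prior × likelihood, so P(k | x) ∝ π_k f_k(x); normalise over all components.
Geometric probabilities:
  f_1 = 0.17·(1−0.17)^4 = 0.17·0.474583 = 0.0806791
  f_2 = 0.19·(1−0.19)^4 = 0.19·0.430467 = 0.0817888
  f_3 = 0.47·(1−0.47)^4 = 0.47·0.0789048 = 0.0370853
  f_4 = 0.62·(1−0.62)^4 = 0.62·0.0208514 = 0.0129278
Multiply by the mixture weights:
  π_1·f_1 = 0.39 × 0.0806791 = 0.0314649
  π_2·f_2 = 0.23 × 0.0817888 = 0.0188114
  π_3·f_3 = 0.23 × 0.0370853 = 0.00852961
  π_4·f_4 = 0.15 × 0.0129278 = 0.00193918
Normaliser: 0.0314649 + 0.0188114 + 0.00852961 + 0.00193918 = 0.0607451
Responsibility of Intensity 3: 0.00852961 / 0.0607451 ≈ 0.1404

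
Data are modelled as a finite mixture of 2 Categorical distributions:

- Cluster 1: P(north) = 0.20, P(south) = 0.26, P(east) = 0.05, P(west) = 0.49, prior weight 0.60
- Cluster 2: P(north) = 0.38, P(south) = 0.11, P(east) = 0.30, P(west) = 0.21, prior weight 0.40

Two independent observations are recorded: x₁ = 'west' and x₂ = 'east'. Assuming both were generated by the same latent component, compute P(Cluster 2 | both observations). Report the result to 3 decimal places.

Apply Bayes' rule: the posterior for each component is proportional to its prior times its likelihood at x.
Since both observations come from the same component, the likelihood for component k is f_k(x₁)·f_k(x₂).
  f_1 = [0.49] × [0.05] = 0.0245
  f_2 = [0.21] × [0.3] = 0.063
Weight by the priors:
  π_1·f_1 = 0.60 × 0.0245 = 0.0147
  π_2·f_2 = 0.40 × 0.063 = 0.0252
Sum: 0.0147 + 0.0252 = 0.0399
So the posterior for Cluster 2 is 0.0252 / 0.0399 ≈ 0.632.

0.632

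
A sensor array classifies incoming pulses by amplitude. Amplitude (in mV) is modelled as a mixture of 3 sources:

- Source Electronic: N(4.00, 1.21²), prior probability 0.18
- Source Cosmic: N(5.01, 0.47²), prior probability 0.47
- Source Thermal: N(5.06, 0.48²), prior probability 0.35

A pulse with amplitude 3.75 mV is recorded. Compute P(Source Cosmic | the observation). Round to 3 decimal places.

0.144

By Bayes' theorem, P(k | x) = π_k f_k(x) / Σ_j π_j f_j(x).
Component likelihoods at x = 3.75 mV:
  f_Electronic = (1/(1.21·√(2π)))·exp(−(3.75−4.00)²/(2·1.21²)) = 0.329704·exp(-0.02134) = 0.322742
  f_Cosmic = (1/(0.47·√(2π)))·exp(−(3.75−5.01)²/(2·0.47²)) = 0.848813·exp(-3.59348) = 0.0233444
  f_Thermal = (1/(0.48·√(2π)))·exp(−(3.75−5.06)²/(2·0.48²)) = 0.831130·exp(-3.72418) = 0.0200576
Prior × likelihood for each component:
  π_Electronic·f_Electronic = 0.18 × 0.322742 = 0.0580935
  π_Cosmic·f_Cosmic = 0.47 × 0.0233444 = 0.0109719
  π_Thermal·f_Thermal = 0.35 × 0.0200576 = 0.00702018
Marginal: 0.0580935 + 0.0109719 + 0.00702018 = 0.0760856
Responsibility of Source Cosmic: 0.0109719 / 0.0760856 ≈ 0.144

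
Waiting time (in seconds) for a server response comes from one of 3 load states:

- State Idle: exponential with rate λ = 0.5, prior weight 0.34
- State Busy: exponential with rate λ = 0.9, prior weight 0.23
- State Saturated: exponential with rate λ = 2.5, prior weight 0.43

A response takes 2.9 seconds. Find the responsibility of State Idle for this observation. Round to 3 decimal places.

0.714

Posterior ∝ prior × likelihood, so P(k | x) ∝ π_k f_k(x); normalise over all components.
Exponential densities:
  p_Idle = 0.5·e^(−0.5·2.9) = 0.5·e^(−1.4500) = 0.117285
  p_Busy = 0.9·e^(−0.9·2.9) = 0.9·e^(−2.6100) = 0.0661811
  p_Saturated = 2.5·e^(−2.5·2.9) = 2.5·e^(−7.2500) = 0.00177544
Prior × likelihood for each component:
  π_Idle·p_Idle = 0.34 × 0.117285 = 0.0398769
  π_Busy·p_Busy = 0.23 × 0.0661811 = 0.0152217
  π_Saturated·p_Saturated = 0.43 × 0.00177544 = 0.000763437
Evidence: 0.0398769 + 0.0152217 + 0.000763437 = 0.055862
Responsibility of State Idle: 0.0398769 / 0.055862 ≈ 0.714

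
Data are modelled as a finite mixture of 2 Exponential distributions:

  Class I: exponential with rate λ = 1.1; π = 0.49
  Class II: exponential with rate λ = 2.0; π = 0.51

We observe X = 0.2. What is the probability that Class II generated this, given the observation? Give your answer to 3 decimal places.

Posterior ∝ prior × likelihood, so P(k | x) ∝ w_k f_k(x); normalise over all components.
Component likelihoods at x = 0.2:
  f_I = 1.1·e^(−1.1·0.2) = 1.1·e^(−0.2200) = 0.882771
  f_II = 2.0·e^(−2.0·0.2) = 2.0·e^(−0.4000) = 1.34064
Unnormalised posteriors:
  w_I·f_I = 0.49 × 0.882771 = 0.432558
  w_II·f_II = 0.51 × 1.34064 = 0.683726
Denominator: 0.432558 + 0.683726 = 1.11628
Responsibility of Class II: 0.683726 / 1.11628 ≈ 0.613

0.613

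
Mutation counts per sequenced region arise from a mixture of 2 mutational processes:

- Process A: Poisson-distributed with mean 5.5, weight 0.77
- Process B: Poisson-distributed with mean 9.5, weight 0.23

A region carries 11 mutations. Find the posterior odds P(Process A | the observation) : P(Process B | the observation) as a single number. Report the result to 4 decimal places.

0.4477

The posterior odds equal the prior odds times the likelihood ratio: (π_i/π_j)·(f_i(x)/f_j(x)).
Evaluate each component's likelihood at the observed value:
  L_A = e^(−5.5)·5.5^11/11! = 0.0142631
  L_B = e^(−9.5)·9.5^11/11! = 0.106661
Posterior odds = (π_A·L_A) / (π_B·L_B) = (0.77·0.0142631) / (0.23·0.106661) = 0.0109826 / 0.0245321 ≈ 0.4477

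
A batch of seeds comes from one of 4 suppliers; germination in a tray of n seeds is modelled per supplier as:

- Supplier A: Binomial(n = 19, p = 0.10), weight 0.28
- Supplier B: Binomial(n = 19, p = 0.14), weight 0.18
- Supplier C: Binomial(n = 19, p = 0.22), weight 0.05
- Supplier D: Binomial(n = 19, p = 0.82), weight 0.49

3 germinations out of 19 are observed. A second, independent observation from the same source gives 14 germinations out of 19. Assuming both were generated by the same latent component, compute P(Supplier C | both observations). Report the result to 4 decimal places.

Posterior ∝ prior × likelihood, so P(k | x) ∝ P(Z=k) f_k(x); normalise over all components.
Since both observations come from the same component, the likelihood for component k is f_k(x₁)·f_k(x₂).
  f_A = [C(19,3)·0.10^3·0.90^16 = 969·0.001·0.185302 = 0.179558] × [6.86622e-11] = 1.23288e-11
  f_B = [C(19,3)·0.14^3·0.86^16 = 969·0.002744·0.0895314 = 0.238058] × [6.07841e-09] = 1.44701e-09
  f_C = [C(19,3)·0.22^3·0.78^16 = 969·0.010648·0.0187721 = 0.193689] × [2.08879e-06] = 4.04577e-07
  f_D = [C(19,3)·0.82^3·0.18^16 = 969·0.551368·1.2144e-12 = 6.48822e-10] × [0.13654] = 8.85904e-11
Prior × likelihood for each component:
  P(Z=A)·f_A = 0.28 × 1.23288e-11 = 3.45207e-12
  P(Z=B)·f_B = 0.18 × 1.44701e-09 = 2.60463e-10
  P(Z=C)·f_C = 0.05 × 4.04577e-07 = 2.02288e-08
  P(Z=D)·f_D = 0.49 × 8.85904e-11 = 4.34093e-11
Normaliser: 3.45207e-12 + 2.60463e-10 + 2.02288e-08 + 4.34093e-11 = 2.05362e-08
P(Supplier C | data) ≈ 0.9850

0.9850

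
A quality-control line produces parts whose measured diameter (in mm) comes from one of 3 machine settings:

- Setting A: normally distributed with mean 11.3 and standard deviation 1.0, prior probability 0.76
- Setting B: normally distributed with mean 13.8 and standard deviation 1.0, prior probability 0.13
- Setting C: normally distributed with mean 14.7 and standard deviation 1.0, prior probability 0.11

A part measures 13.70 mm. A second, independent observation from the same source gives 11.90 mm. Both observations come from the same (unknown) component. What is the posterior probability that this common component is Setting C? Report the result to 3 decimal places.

0.023

P(component k | x) = w_k·f_k(x) / marginal(x), where marginal(x) = Σ_j w_j·f_j(x).
Since both observations come from the same component, the likelihood for component k is f_k(x₁)·f_k(x₂).
  f_A = [0.0223945] × [0.333225] = 0.00746241
  f_B = [0.396953] × [0.0656158] = 0.0260464
  f_C = [0.241971] × [0.00791545] = 0.00191531
Weight by the priors:
  w_A·f_A = 0.76 × 0.00746241 = 0.00567143
  w_B·f_B = 0.13 × 0.0260464 = 0.00338603
  w_C·f_C = 0.11 × 0.00191531 = 0.000210684
Denominator: 0.00567143 + 0.00338603 + 0.000210684 = 0.00926814
P(Setting C | x) ≈ 0.023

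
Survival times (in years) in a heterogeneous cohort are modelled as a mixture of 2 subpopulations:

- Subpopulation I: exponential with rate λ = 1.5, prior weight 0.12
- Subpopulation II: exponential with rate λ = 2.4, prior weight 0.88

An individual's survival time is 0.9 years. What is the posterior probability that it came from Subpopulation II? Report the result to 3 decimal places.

P(component k | x) = w_k·f_k(x) / marginal(x), where marginal(x) = Σ_j w_j·f_j(x).
Exponential densities:
  f_I = 0.38886
  f_II = 0.27678
Unnormalised posteriors:
  w_I·f_I = 0.12 × 0.38886 = 0.0466632
  w_II·f_II = 0.88 × 0.27678 = 0.243567
Denominator: 0.0466632 + 0.243567 = 0.29023
So the posterior for Subpopulation II is 0.243567 / 0.29023 ≈ 0.839.

0.839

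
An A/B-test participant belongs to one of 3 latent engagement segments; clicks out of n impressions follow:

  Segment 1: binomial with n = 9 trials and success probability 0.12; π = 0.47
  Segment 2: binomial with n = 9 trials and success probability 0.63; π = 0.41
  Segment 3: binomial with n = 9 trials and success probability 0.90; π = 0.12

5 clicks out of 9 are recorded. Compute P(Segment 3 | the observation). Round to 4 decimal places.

0.0091

By Bayes' theorem, P(k | x) = w_k f_k(x) / Σ_j w_j f_j(x).
Evaluate each component's likelihood at the observed value:
  L_1 = 0.00188021
  L_2 = 0.234358
  L_3 = 0.00744017
Weight by the priors:
  w_1·L_1 = 0.47 × 0.00188021 = 0.000883701
  w_2·L_2 = 0.41 × 0.234358 = 0.0960869
  w_3·L_3 = 0.12 × 0.00744017 = 0.000892821
Denominator: 0.000883701 + 0.0960869 + 0.000892821 = 0.0978634
P(Segment 3 | the observation) = 0.000892821 / 0.0978634 ≈ 0.0091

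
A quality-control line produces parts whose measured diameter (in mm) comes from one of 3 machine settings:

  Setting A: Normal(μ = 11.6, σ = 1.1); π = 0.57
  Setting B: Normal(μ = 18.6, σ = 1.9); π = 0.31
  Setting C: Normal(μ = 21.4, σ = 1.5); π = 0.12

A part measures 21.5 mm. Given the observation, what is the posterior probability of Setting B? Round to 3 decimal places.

0.389

Posterior ∝ prior × likelihood, so P(k | x) ∝ P(Z=k) f_k(x); normalise over all components.
Normal densities:
  f_A = (1/(1.1·√(2π)))·exp(−(21.5−11.6)²/(2·1.1²)) = 0.362675·exp(-40.50000) = 9.34525e-19
  f_B = (1/(1.9·√(2π)))·exp(−(21.5−18.6)²/(2·1.9²)) = 0.209970·exp(-1.16482) = 0.0655061
  f_C = (1/(1.5·√(2π)))·exp(−(21.5−21.4)²/(2·1.5²)) = 0.265962·exp(-0.00222) = 0.265371
Unnormalised posteriors:
  P(Z=A)·f_A = 0.57 × 9.34525e-19 = 5.32679e-19
  P(Z=B)·f_B = 0.31 × 0.0655061 = 0.0203069
  P(Z=C)·f_C = 0.12 × 0.265371 = 0.0318445
Evidence: 5.32679e-19 + 0.0203069 + 0.0318445 = 0.0521514
P(Setting B | data) ≈ 0.389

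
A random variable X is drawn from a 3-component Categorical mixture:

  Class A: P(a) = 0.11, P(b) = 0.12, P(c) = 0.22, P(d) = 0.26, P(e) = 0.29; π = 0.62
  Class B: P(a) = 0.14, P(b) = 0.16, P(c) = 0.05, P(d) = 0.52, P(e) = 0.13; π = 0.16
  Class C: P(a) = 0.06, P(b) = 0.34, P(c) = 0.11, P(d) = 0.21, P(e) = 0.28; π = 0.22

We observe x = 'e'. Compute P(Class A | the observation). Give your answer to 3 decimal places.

0.686

By Bayes' theorem, P(k | x) = w_k f_k(x) / Σ_j w_j f_j(x).
Categorical probabilities:
  L_A = P(e | comp) = 0.29
  L_B = P(e | comp) = 0.13
  L_C = P(e | comp) = 0.28
Multiply by the mixture weights:
  w_A·L_A = 0.62 × 0.29 = 0.1798
  w_B·L_B = 0.16 × 0.13 = 0.0208
  w_C·L_C = 0.22 × 0.28 = 0.0616
Marginal: 0.1798 + 0.0208 + 0.0616 = 0.2622
Responsibility of Class A: 0.1798 / 0.2622 ≈ 0.686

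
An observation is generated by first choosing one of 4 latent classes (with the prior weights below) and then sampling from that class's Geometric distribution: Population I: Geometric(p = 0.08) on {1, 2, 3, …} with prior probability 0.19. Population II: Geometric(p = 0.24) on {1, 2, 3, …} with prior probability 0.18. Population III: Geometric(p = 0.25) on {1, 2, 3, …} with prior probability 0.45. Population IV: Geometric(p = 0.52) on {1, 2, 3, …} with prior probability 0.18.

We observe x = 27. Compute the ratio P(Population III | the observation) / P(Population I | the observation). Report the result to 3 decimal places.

0.037

The posterior odds equal the prior odds times the likelihood ratio: (P(Z=i)/P(Z=j))·(f_i(x)/f_j(x)).
Component likelihoods at x = 27:
  L_I = 0.00915321
  L_II = 0.000191146
  L_III = 0.000141102
  L_IV = 2.68087e-09
Posterior odds = (P(Z=III)·L_III) / (P(Z=I)·L_I) = (0.45·0.000141102) / (0.19·0.00915321) = 6.34959e-05 / 0.00173911 ≈ 0.037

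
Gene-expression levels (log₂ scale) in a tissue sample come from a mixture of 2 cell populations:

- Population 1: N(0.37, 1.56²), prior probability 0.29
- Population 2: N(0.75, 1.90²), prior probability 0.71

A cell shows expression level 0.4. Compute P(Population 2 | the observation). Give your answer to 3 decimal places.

Apply Bayes' rule: the posterior for each component is proportional to its prior times its likelihood at x.
Component likelihoods at x = 0.4:
  L_1 = 0.255685
  L_2 = 0.206437
Multiply by the mixture weights:
  π_1·L_1 = 0.29 × 0.255685 = 0.0741486
  π_2·L_2 = 0.71 × 0.206437 = 0.14657
Sum: 0.0741486 + 0.14657 = 0.220719
Responsibility of Population 2: 0.14657 / 0.220719 ≈ 0.664

0.664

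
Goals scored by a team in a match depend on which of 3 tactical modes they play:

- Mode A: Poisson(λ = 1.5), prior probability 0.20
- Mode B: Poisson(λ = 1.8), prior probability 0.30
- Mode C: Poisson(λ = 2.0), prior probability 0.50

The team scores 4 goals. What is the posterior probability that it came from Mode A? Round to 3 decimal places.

The responsibility of component k is π_k f_k(x) divided by Σ_j π_j f_j(x).
Evaluate each component's likelihood at the observed value:
  f_A = e^(−1.5)·1.5^4/4! = 0.0470665
  f_B = e^(−1.8)·1.8^4/4! = 0.0723017
  f_C = e^(−2.0)·2.0^4/4! = 0.0902235
Weight by the priors:
  π_A·f_A = 0.20 × 0.0470665 = 0.0094133
  π_B·f_B = 0.30 × 0.0723017 = 0.0216905
  π_C·f_C = 0.50 × 0.0902235 = 0.0451118
Normaliser: 0.0094133 + 0.0216905 + 0.0451118 = 0.0762156
P(Mode A | x) ≈ 0.124

0.124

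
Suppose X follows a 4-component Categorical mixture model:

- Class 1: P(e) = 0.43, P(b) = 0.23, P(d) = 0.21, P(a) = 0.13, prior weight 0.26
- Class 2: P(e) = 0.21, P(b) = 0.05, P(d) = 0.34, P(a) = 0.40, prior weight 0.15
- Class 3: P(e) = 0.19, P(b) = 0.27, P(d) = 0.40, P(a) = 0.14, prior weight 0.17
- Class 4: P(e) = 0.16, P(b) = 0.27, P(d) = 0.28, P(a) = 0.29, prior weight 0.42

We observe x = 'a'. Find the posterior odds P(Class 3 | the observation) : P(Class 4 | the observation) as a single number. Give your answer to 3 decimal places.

0.195

Posterior odds = (π_i f_i(x)) / (π_j f_j(x)); the normalising sum cancels.
Categorical probabilities:
  p_1 = P(a | comp) = 0.13
  p_2 = P(a | comp) = 0.40
  p_3 = P(a | comp) = 0.14
  p_4 = P(a | comp) = 0.29
Posterior odds = (π_3·p_3) / (π_4·p_4) = (0.17·0.14) / (0.42·0.29) = 0.0238 / 0.1218 ≈ 0.195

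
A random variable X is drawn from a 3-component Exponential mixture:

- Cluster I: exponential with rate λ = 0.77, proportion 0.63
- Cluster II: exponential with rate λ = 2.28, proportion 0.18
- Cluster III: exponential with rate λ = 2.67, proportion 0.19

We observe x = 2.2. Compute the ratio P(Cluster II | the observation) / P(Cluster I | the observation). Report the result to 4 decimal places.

0.0305

Posterior odds = (w_i f_i(x)) / (w_j f_j(x)); the normalising sum cancels.
Evaluate each component's likelihood at the observed value:
  p_I = 0.77·e^(−0.77·2.2) = 0.77·e^(−1.6940) = 0.141513
  p_II = 2.28·e^(−2.28·2.2) = 2.28·e^(−5.0160) = 0.0151187
  p_III = 2.67·e^(−2.67·2.2) = 2.67·e^(−5.8740) = 0.00750698
Posterior odds = (w_II·p_II) / (w_I·p_I) = (0.18·0.0151187) / (0.63·0.141513) = 0.00272136 / 0.0891531 ≈ 0.0305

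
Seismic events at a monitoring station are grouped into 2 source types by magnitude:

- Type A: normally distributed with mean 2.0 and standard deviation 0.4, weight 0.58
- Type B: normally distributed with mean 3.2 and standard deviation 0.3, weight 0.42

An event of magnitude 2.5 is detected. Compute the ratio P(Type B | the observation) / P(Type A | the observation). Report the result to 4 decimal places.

0.1386

Only the two components matter; the odds are (P(Z=i) f_i(x)) / (P(Z=j) f_j(x)).
Evaluate each component's likelihood at the observed value:
  p_A = 0.456623
  p_B = 0.0874063
0.0367106 / 0.264841 ≈ 0.1386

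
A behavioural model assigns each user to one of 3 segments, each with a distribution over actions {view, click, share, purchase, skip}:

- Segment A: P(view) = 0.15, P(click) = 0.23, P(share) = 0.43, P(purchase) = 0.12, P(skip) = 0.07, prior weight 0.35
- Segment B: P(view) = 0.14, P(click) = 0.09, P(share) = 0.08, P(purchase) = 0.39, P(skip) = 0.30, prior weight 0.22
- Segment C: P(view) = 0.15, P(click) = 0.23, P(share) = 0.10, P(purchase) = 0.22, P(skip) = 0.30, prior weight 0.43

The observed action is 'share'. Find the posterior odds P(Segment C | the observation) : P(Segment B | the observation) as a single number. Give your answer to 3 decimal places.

Posterior odds = (w_i f_i(x)) / (w_j f_j(x)); the normalising sum cancels.
Categorical probabilities:
  p_A = P(share | comp) = 0.43
  p_B = P(share | comp) = 0.08
  p_C = P(share | comp) = 0.10
Odds = (0.43/0.22) × (0.1/0.08) = 1.95455 × 1.25 ≈ 2.443

2.443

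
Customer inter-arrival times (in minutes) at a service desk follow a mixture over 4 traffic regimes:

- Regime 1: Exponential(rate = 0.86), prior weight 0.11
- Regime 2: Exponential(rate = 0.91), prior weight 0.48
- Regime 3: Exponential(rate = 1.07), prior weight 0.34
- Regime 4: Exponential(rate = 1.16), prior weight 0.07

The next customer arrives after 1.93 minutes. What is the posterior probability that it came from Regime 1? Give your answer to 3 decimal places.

0.121

By Bayes' theorem, P(k | x) = π_k f_k(x) / Σ_j π_j f_j(x).
Exponential densities:
  f_1 = 0.163552
  f_2 = 0.157141
  f_3 = 0.135682
  f_4 = 0.12364
Unnormalised posteriors:
  π_1·f_1 = 0.11 × 0.163552 = 0.0179907
  π_2·f_2 = 0.48 × 0.157141 = 0.0754278
  π_3·f_3 = 0.34 × 0.135682 = 0.0461319
  π_4·f_4 = 0.07 × 0.12364 = 0.00865481
Denominator: 0.0179907 + 0.0754278 + 0.0461319 + 0.00865481 = 0.148205
So the posterior for Regime 1 is 0.0179907 / 0.148205 ≈ 0.121.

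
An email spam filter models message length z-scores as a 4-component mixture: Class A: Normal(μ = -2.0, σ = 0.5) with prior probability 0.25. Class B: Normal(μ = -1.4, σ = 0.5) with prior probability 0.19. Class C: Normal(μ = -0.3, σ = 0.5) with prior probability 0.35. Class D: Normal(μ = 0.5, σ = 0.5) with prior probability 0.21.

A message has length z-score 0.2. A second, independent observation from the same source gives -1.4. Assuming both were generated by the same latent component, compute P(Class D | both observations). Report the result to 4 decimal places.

0.0064

Posterior ∝ prior × likelihood, so P(k | x) ∝ w_k f_k(x); normalise over all components.
Since both observations come from the same component, the likelihood for component k is f_k(x₁)·f_k(x₂).
  p_A = [4.98849e-05] × [0.388372] = 1.93739e-05
  p_B = [0.00476818] × [0.797885] = 0.00380445
  p_C = [0.483941] × [0.0709492] = 0.0343353
  p_D = [0.666449] × [0.000583894] = 0.000389136
Weight by the priors:
  w_A·p_A = 0.25 × 1.93739e-05 = 4.84348e-06
  w_B·p_B = 0.19 × 0.00380445 = 0.000722846
  w_C·p_C = 0.35 × 0.0343353 = 0.0120173
  w_D·p_D = 0.21 × 0.000389136 = 8.17185e-05
Marginal: 4.84348e-06 + 0.000722846 + 0.0120173 + 8.17185e-05 = 0.0128267
Responsibility of Class D: 8.17185e-05 / 0.0128267 ≈ 0.0064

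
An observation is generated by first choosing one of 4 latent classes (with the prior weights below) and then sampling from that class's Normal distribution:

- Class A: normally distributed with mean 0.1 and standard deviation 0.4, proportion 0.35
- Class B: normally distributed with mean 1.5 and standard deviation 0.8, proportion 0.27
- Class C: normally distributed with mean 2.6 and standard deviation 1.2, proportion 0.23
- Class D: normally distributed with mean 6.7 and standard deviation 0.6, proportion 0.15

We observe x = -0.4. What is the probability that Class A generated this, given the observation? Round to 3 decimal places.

0.934

The responsibility of component k is w_k f_k(x) divided by Σ_j w_j f_j(x).
Component likelihoods at x = -0.4:
  L_A = 0.456623
  L_B = 0.0297149
  L_C = 0.0146069
  L_D = 2.60683e-31
Multiply by the mixture weights:
  w_A·L_A = 0.35 × 0.456623 = 0.159818
  w_B·L_B = 0.27 × 0.0297149 = 0.00802302
  w_C·L_C = 0.23 × 0.0146069 = 0.00335959
  w_D·L_D = 0.15 × 2.60683e-31 = 3.91025e-32
Sum: 0.159818 + 0.00802302 + 0.00335959 + 3.91025e-32 = 0.171201
So the posterior for Class A is 0.159818 / 0.171201 ≈ 0.934.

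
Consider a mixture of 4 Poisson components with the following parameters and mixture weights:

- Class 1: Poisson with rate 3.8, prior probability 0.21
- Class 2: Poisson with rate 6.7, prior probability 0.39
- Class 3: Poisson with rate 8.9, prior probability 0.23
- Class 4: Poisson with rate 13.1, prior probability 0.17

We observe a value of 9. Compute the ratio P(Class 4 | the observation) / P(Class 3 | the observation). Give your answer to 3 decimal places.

0.359

Only the two components matter; the odds are (π_i f_i(x)) / (π_j f_j(x)).
Evaluate each component's likelihood at the observed value:
  p_1 = e^(−3.8)·3.8^9/9! = 0.0101852
  p_2 = e^(−6.7)·6.7^9/9! = 0.0922863
  p_3 = e^(−8.9)·8.9^9/9! = 0.131682
  p_4 = e^(−13.1)·13.1^9/9! = 0.0640355
Posterior odds = (π_4·p_4) / (π_3·p_3) = (0.17·0.0640355) / (0.23·0.131682) = 0.010886 / 0.0302868 ≈ 0.359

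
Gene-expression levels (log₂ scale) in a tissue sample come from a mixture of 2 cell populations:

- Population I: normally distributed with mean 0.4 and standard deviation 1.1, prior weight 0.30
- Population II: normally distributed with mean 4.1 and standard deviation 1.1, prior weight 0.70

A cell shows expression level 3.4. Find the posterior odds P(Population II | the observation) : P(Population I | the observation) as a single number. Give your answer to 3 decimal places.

78.557

The posterior odds equal the prior odds times the likelihood ratio: (P(Z=i)/P(Z=j))·(f_i(x)/f_j(x)).
Evaluate each component's likelihood at the observed value:
  f_I = 0.00879777
  f_II = 0.296198
Odds = (0.70/0.30) × (0.296198/0.00879777) = 2.33333 × 33.6674 ≈ 78.557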